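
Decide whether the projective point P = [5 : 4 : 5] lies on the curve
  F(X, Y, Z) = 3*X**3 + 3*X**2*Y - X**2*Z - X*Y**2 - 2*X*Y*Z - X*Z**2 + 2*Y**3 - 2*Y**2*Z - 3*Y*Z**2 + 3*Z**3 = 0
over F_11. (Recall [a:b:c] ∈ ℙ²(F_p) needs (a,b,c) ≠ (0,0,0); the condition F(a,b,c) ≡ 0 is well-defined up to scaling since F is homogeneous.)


F(5,4,5) ≡ 1 (mod 11); P is NOT on the curve.

Evaluate F(5, 4, 5) term-by-term (mod 11).
  3*X**3 ↦ 3·125·1·1 = 375
  3*X**2*Y ↦ 3·25·4·1 = 300
  -X**2*Z ↦ -1·25·1·5 = -125
  -X*Y**2 ↦ -1·5·16·1 = -80
  -2*X*Y*Z ↦ -2·5·4·5 = -200
  -X*Z**2 ↦ -1·5·1·25 = -125
  2*Y**3 ↦ 2·1·64·1 = 128
  -2*Y**2*Z ↦ -2·1·16·5 = -160
  -3*Y*Z**2 ↦ -3·1·4·25 = -300
  3*Z**3 ↦ 3·1·1·125 = 375
Sum: F(5, 4, 5) = (375) + (300) + (-125) + (-80) + (-200) + (-125) + (128) + (-160) + (-300) + (375) = 188.
Reducing mod 11: 188 ≡ 1 (mod 11).
Since F(a, b, c) ≡ 1 ≠ 0 (mod 11), P does NOT lie on the curve.


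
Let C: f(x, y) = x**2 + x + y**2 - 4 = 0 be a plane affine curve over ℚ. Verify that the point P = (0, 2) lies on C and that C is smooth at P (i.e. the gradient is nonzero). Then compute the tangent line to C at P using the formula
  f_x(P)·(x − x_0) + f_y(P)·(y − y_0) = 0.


Tangent line at P: x + 4*y - 8 = 0.

Step 1: f(0, 2) = 0, so P lies on C.
Step 2: partial derivatives
  f_x(x, y) = 2*x + 1, f_y(x, y) = 2*y.
  f_x(P) = 1, f_y(P) = 4 (gradient nonzero, so P is smooth).
Step 3: tangent line at P: 1·(x − 0) + 4·(y − 2) = 0.
Expanding: x + 4*y - 8 = 0.


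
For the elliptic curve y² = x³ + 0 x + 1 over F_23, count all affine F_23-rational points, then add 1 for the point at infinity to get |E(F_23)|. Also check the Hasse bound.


Affine points = {(0, 1), (0, 22), (1, 5), (1, 18), (2, 3), (2, 20), (10, 9), (10, 14), (12, 2), (12, 21), (13, 6), (13, 17), (14, 10), (14, 13), (15, 8), (15, 15), (16, 7), (16, 16), (19, 11), (19, 12), (21, 4), (21, 19), (22, 0)}; affine count = 23; |E(F_23)| = 24.

Discriminant check: Δ ∝ 4a³ + 27b² = 4·0³ + 27·1² = 4·0 + 27·1 ≡ 4 (mod 23). Nonzero ⇒ E is nonsingular.
For each x ∈ F_23, compute rhs = x³ + 0·x + 1 mod 23, then count y ∈ F_23 with y² ≡ rhs.
  x = 0: rhs = 1, matching y values: 1, 22 (2 points).
  x = 1: rhs = 2, matching y values: 5, 18 (2 points).
  x = 2: rhs = 9, matching y values: 3, 20 (2 points).
  x = 3: rhs = 5, matching y values: none (0 points).
  x = 4: rhs = 19, matching y values: none (0 points).
  x = 5: rhs = 11, matching y values: none (0 points).
  x = 6: rhs = 10, matching y values: none (0 points).
  x = 7: rhs = 22, matching y values: none (0 points).
  x = 8: rhs = 7, matching y values: none (0 points).
  x = 9: rhs = 17, matching y values: none (0 points).
  x = 10: rhs = 12, matching y values: 9, 14 (2 points).
  x = 11: rhs = 21, matching y values: none (0 points).
  x = 12: rhs = 4, matching y values: 2, 21 (2 points).
  x = 13: rhs = 13, matching y values: 6, 17 (2 points).
  x = 14: rhs = 8, matching y values: 10, 13 (2 points).
  x = 15: rhs = 18, matching y values: 8, 15 (2 points).
  x = 16: rhs = 3, matching y values: 7, 16 (2 points).
  x = 17: rhs = 15, matching y values: none (0 points).
  x = 18: rhs = 14, matching y values: none (0 points).
  x = 19: rhs = 6, matching y values: 11, 12 (2 points).
  x = 20: rhs = 20, matching y values: none (0 points).
  x = 21: rhs = 16, matching y values: 4, 19 (2 points).
  x = 22: rhs = 0, matching y values: 0 (1 points).
Total affine count: 23.
Full point count |E(F_23)| = 23 + 1 = 24.
Hasse bound: |24 − (23+1)| = |0| = 0 ≤ 2√23 ≈ 9.5917 ✓.


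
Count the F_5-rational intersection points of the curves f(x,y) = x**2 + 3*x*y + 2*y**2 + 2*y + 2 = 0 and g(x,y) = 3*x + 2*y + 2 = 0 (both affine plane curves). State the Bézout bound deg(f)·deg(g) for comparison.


Common zeros: ∅; count = 0; Bézout bound = 2.

deg(f) = 2, deg(g) = 1, so Bézout bound = 2.
Scan x ∈ F_5. For each x, list the y ∈ F_5 with f(x, y) ≡ 0 and those with g(x, y) ≡ 0 (mod 5); the common zeros in that column are the intersection.
  x = 0: f ≡ 0 at y ∈ ∅; g ≡ 0 at y ∈ {4}; common: ∅.
  x = 1: f ≡ 0 at y ∈ {1, 4}; g ≡ 0 at y ∈ {0}; common: ∅.
  x = 2: f ≡ 0 at y ∈ {2, 4}; g ≡ 0 at y ∈ {1}; common: ∅.
  x = 3: f ≡ 0 at y ∈ ∅; g ≡ 0 at y ∈ {2}; common: ∅.
  x = 4: f ≡ 0 at y ∈ ∅; g ≡ 0 at y ∈ {3}; common: ∅.
Collecting: common zeros = ∅, so the count is 0.
Comparison with the Bézout bound: 0 ≤ 2 = deg(f)·deg(g), as expected for curves with no common component (the affine F_5-count falls short of the bound because intersections may lie at infinity, over extension fields, or carry multiplicity).


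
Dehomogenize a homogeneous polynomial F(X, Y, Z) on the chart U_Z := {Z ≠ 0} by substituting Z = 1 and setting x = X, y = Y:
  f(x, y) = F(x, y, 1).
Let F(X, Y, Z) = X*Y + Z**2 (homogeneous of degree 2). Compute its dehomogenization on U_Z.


f(x, y) = x*y + 1

On U_Z we set Z = 1. Each monomial c·X^i·Y^j·Z^k in F becomes c·x^i·y^j·1^k = c·x^i·y^j.
Substituting Z = 1: F(X, Y, 1) = x*y + 1.
Note: deg(f) ≤ deg(F) = 2; strict inequality happens when F is divisible by Z (lost terms).


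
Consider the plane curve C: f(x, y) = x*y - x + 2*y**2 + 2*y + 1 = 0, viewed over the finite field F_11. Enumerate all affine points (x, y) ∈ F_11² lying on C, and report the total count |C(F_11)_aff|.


Affine F_11-points: {(1, 0), (1, 4), (4, 3), (4, 5), (5, 6), (5, 7), (6, 8), (6, 10), (9, 2), (9, 9)}; count = 10.

For each of the 121 pairs (x, y) ∈ F_11², evaluate f(x, y) mod 11. Record the zeros.
  x = 0: [0↦1, 1↦5, 2↦2, 3↦3, 4↦8, 5↦6, 6↦8, 7↦3, 8↦2, 9↦5, 10↦1]  zeros at y ∈ ∅
  x = 1: [0↦0, 1↦5, 2↦3, 3↦5, 4↦0, 5↦10, 6↦2, 7↦9, 8↦9, 9↦2, 10↦10]  zeros at y ∈ {0, 4}
  x = 2: [0↦10, 1↦5, 2↦4, 3↦7, 4↦3, 5↦3, 6↦7, 7↦4, 8↦5, 9↦10, 10↦8]  zeros at y ∈ ∅
  x = 3: [0↦9, 1↦5, 2↦5, 3↦9, 4↦6, 5↦7, 6↦1, 7↦10, 8↦1, 9↦7, 10↦6]  zeros at y ∈ ∅
  x = 4: [0↦8, 1↦5, 2↦6, 3↦0, 4↦9, 5↦0, 6↦6, 7↦5, 8↦8, 9↦4, 10↦4]  zeros at y ∈ {3, 5}
  x = 5: [0↦7, 1↦5, 2↦7, 3↦2, 4↦1, 5↦4, 6↦0, 7↦0, 8↦4, 9↦1, 10↦2]  zeros at y ∈ {6, 7}
  x = 6: [0↦6, 1↦5, 2↦8, 3↦4, 4↦4, 5↦8, 6↦5, 7↦6, 8↦0, 9↦9, 10↦0]  zeros at y ∈ {8, 10}
  x = 7: [0↦5, 1↦5, 2↦9, 3↦6, 4↦7, 5↦1, 6↦10, 7↦1, 8↦7, 9↦6, 10↦9]  zeros at y ∈ ∅
  x = 8: [0↦4, 1↦5, 2↦10, 3↦8, 4↦10, 5↦5, 6↦4, 7↦7, 8↦3, 9↦3, 10↦7]  zeros at y ∈ ∅
  x = 9: [0↦3, 1↦5, 2↦0, 3↦10, 4↦2, 5↦9, 6↦9, 7↦2, 8↦10, 9↦0, 10↦5]  zeros at y ∈ {2, 9}
  x = 10: [0↦2, 1↦5, 2↦1, 3↦1, 4↦5, 5↦2, 6↦3, 7↦8, 8↦6, 9↦8, 10↦3]  zeros at y ∈ ∅
Collecting zeros: affine points = {(1, 0), (1, 4), (4, 3), (4, 5), (5, 6), (5, 7), (6, 8), (6, 10), (9, 2), (9, 9)}.
Total count |C(F_11)_aff| = 10.


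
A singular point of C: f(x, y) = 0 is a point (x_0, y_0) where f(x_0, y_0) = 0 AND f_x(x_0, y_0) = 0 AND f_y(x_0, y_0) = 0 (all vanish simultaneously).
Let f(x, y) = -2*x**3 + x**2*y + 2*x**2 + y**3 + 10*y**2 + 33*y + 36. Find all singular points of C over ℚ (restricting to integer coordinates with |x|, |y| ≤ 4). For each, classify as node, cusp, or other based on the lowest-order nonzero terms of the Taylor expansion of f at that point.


Singular points: {(0, -3)}; classification: node.

Compute partial derivatives:
  f_x = -6*x**2 + 2*x*y + 4*x.
  f_y = x**2 + 3*y**2 + 20*y + 33.
Scan x_0 ∈ {−4, ..., 4}. For each x_0, f_y(x_0, y) is a polynomial in y; find its integer roots y ∈ {−4, ..., 4}, then test f_x and f at those candidates.
  x = -4: f_y(-4, y) = 3*y**2 + 20*y + 49; no integer root y with |y| ≤ 4.
  x = -3: f_y(-3, y) = 3*y**2 + 20*y + 42; no integer root y with |y| ≤ 4.
  x = -2: f_y(-2, y) = 3*y**2 + 20*y + 37; no integer root y with |y| ≤ 4.
  x = -1: f_y(-1, y) = 3*y**2 + 20*y + 34; no integer root y with |y| ≤ 4.
  x = 0: f_y(0, y) = 3*y**2 + 20*y + 33; vanishes at y ∈ {-3}. (0, -3): f_x = 0, f = 0 — SINGULAR.
  x = 1: f_y(1, y) = 3*y**2 + 20*y + 34; no integer root y with |y| ≤ 4.
  x = 2: f_y(2, y) = 3*y**2 + 20*y + 37; no integer root y with |y| ≤ 4.
  x = 3: f_y(3, y) = 3*y**2 + 20*y + 42; no integer root y with |y| ≤ 4.
  x = 4: f_y(4, y) = 3*y**2 + 20*y + 49; no integer root y with |y| ≤ 4.
Only singular point on the grid: (0, -3).
Classify: substitute x = 0 + u, y = -3 + v and expand: f = -2*u**3 + u**2*v - u**2 + v**3 + v**2.
No constant or linear terms (consistent with a singular point). Quadratic part: -u**2 + v**2. Cubic part: -2*u**3 + u**2*v + v**3.
The quadratic part v**2 - u**2 = (v − u)(v + u) splits into two distinct linear factors, so there are two distinct tangent lines y − -3 = ±(x − 0) — this is a node (ordinary double point).
Classification: node.


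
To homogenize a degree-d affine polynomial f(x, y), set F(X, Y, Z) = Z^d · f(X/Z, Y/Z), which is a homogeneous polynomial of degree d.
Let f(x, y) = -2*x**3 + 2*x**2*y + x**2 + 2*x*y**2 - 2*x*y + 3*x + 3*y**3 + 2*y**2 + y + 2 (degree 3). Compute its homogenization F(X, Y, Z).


F(X, Y, Z) = -2*X**3 + 2*X**2*Y + X**2*Z + 2*X*Y**2 - 2*X*Y*Z + 3*X*Z**2 + 3*Y**3 + 2*Y**2*Z + Y*Z**2 + 2*Z**3

deg(f) = 3.
Substitute x = X/Z, y = Y/Z into f, then multiply by Z^3.
  monomial -2·x^3·y^0 ↦ -2·X^3·Y^0·Z^0.
  monomial 2·x^2·y^1 ↦ 2·X^2·Y^1·Z^0.
  monomial 1·x^2·y^0 ↦ 1·X^2·Y^0·Z^1.
  monomial 2·x^1·y^2 ↦ 2·X^1·Y^2·Z^0.
  monomial -2·x^1·y^1 ↦ -2·X^1·Y^1·Z^1.
  monomial 3·x^1·y^0 ↦ 3·X^1·Y^0·Z^2.
  monomial 3·x^0·y^3 ↦ 3·X^0·Y^3·Z^0.
  monomial 2·x^0·y^2 ↦ 2·X^0·Y^2·Z^1.
  monomial 1·x^0·y^1 ↦ 1·X^0·Y^1·Z^2.
  monomial 2·x^0·y^0 ↦ 2·X^0·Y^0·Z^3.
Collecting: F(X, Y, Z) = -2*X**3 + 2*X**2*Y + X**2*Z + 2*X*Y**2 - 2*X*Y*Z + 3*X*Z**2 + 3*Y**3 + 2*Y**2*Z + Y*Z**2 + 2*Z**3.


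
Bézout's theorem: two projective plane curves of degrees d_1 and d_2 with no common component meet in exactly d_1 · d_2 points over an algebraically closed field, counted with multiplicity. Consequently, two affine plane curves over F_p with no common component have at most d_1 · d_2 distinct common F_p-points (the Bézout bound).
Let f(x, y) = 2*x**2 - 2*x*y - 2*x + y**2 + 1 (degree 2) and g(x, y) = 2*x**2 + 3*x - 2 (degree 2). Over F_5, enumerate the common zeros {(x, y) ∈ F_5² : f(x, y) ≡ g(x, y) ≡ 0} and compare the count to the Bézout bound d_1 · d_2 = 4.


Common zeros: {(3, 2), (3, 4)}; count = 2; Bézout bound = 4.

deg(f) = 2, deg(g) = 2, so Bézout bound = 4.
Scan x ∈ F_5. For each x, list the y ∈ F_5 with f(x, y) ≡ 0 and those with g(x, y) ≡ 0 (mod 5); the common zeros in that column are the intersection.
  x = 0: f ≡ 0 at y ∈ {2, 3}; g ≡ 0 at y ∈ ∅; common: ∅.
  x = 1: f ≡ 0 at y ∈ {1}; g ≡ 0 at y ∈ ∅; common: ∅.
  x = 2: f ≡ 0 at y ∈ {0, 4}; g ≡ 0 at y ∈ ∅; common: ∅.
  x = 3: f ≡ 0 at y ∈ {2, 4}; g ≡ 0 at y ∈ {0, 1, 2, 3, 4}; common: {2, 4}.
  x = 4: f ≡ 0 at y ∈ {0, 3}; g ≡ 0 at y ∈ ∅; common: ∅.
Collecting: common zeros = {(3, 2), (3, 4)}, so the count is 2.
Comparison with the Bézout bound: 2 ≤ 4 = deg(f)·deg(g), as expected for curves with no common component (the affine F_5-count falls short of the bound because intersections may lie at infinity, over extension fields, or carry multiplicity).


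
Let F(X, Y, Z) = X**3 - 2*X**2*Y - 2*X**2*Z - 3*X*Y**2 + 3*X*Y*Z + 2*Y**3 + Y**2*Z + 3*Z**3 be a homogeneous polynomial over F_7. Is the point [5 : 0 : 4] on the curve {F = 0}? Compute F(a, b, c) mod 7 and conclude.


F(5,0,4) ≡ 5 (mod 7); P is NOT on the curve.

Evaluate F(5, 0, 4) term-by-term (mod 7).
  X**3 ↦ 1·125·1·1 = 125
  -2*X**2*Y ↦ -2·25·0·1 = 0
  -2*X**2*Z ↦ -2·25·1·4 = -200
  -3*X*Y**2 ↦ -3·5·0·1 = 0
  3*X*Y*Z ↦ 3·5·0·4 = 0
  2*Y**3 ↦ 2·1·0·1 = 0
  Y**2*Z ↦ 1·1·0·4 = 0
  3*Z**3 ↦ 3·1·1·64 = 192
Sum: F(5, 0, 4) = (125) + (0) + (-200) + (0) + (0) + (0) + (0) + (192) = 117.
Reducing mod 7: 117 ≡ 5 (mod 7).
Since F(a, b, c) ≡ 5 ≠ 0 (mod 7), P does NOT lie on the curve.


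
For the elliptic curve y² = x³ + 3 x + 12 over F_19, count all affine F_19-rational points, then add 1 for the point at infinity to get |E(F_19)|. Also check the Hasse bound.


Affine points = {(1, 4), (1, 15), (2, 8), (2, 11), (5, 0), (8, 4), (8, 15), (10, 4), (10, 15), (12, 3), (12, 16), (13, 5), (13, 14), (14, 9), (14, 10), (17, 6), (17, 13)}; affine count = 17; |E(F_19)| = 18.

Discriminant check: Δ ∝ 4a³ + 27b² = 4·3³ + 27·12² = 4·27 + 27·144 ≡ 6 (mod 19). Nonzero ⇒ E is nonsingular.
For each x ∈ F_19, compute rhs = x³ + 3·x + 12 mod 19, then count y ∈ F_19 with y² ≡ rhs.
  x = 0: rhs = 12, matching y values: none (0 points).
  x = 1: rhs = 16, matching y values: 4, 15 (2 points).
  x = 2: rhs = 7, matching y values: 8, 11 (2 points).
  x = 3: rhs = 10, matching y values: none (0 points).
  x = 4: rhs = 12, matching y values: none (0 points).
  x = 5: rhs = 0, matching y values: 0 (1 points).
  x = 6: rhs = 18, matching y values: none (0 points).
  x = 7: rhs = 15, matching y values: none (0 points).
  x = 8: rhs = 16, matching y values: 4, 15 (2 points).
  x = 9: rhs = 8, matching y values: none (0 points).
  x = 10: rhs = 16, matching y values: 4, 15 (2 points).
  x = 11: rhs = 8, matching y values: none (0 points).
  x = 12: rhs = 9, matching y values: 3, 16 (2 points).
  x = 13: rhs = 6, matching y values: 5, 14 (2 points).
  x = 14: rhs = 5, matching y values: 9, 10 (2 points).
  x = 15: rhs = 12, matching y values: none (0 points).
  x = 16: rhs = 14, matching y values: none (0 points).
  x = 17: rhs = 17, matching y values: 6, 13 (2 points).
  x = 18: rhs = 8, matching y values: none (0 points).
Total affine count: 17.
Full point count |E(F_19)| = 17 + 1 = 18.
Hasse bound: |18 − (19+1)| = |-2| = 2 ≤ 2√19 ≈ 8.7178 ✓.


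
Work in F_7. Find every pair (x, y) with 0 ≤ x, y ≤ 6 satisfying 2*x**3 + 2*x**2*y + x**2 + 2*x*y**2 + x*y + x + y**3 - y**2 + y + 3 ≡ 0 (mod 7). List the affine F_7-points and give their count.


Affine F_7-points: {(0, 6), (1, 0), (2, 3), (2, 5), (3, 4), (4, 1), (6, 3)}; count = 7.

For each of the 49 pairs (x, y) ∈ F_7², evaluate f(x, y) mod 7. Record the zeros.
  x = 0: [0↦3, 1↦4, 2↦2, 3↦3, 4↦6, 5↦3, 6↦0]  zeros at y ∈ {6}
  x = 1: [0↦0, 1↦6, 2↦6, 3↦6, 4↦5, 5↦2, 6↦3]  zeros at y ∈ {0}
  x = 2: [0↦4, 1↦5, 2↦4, 3↦0, 4↦6, 5↦0, 6↦2]  zeros at y ∈ {3, 5}
  x = 3: [0↦6, 1↦6, 2↦1, 3↦4, 4↦0, 5↦2, 6↦2]  zeros at y ∈ {4}
  x = 4: [0↦4, 1↦0, 2↦2, 3↦2, 4↦6, 5↦6, 6↦1]  zeros at y ∈ {1}
  x = 5: [0↦3, 1↦6, 2↦5, 3↦6, 4↦1, 5↦3, 6↦4]  zeros at y ∈ ∅
  x = 6: [0↦1, 1↦1, 2↦1, 3↦0, 4↦4, 5↦5, 6↦2]  zeros at y ∈ {3}
Collecting zeros: affine points = {(0, 6), (1, 0), (2, 3), (2, 5), (3, 4), (4, 1), (6, 3)}.
Total count |C(F_7)_aff| = 7.


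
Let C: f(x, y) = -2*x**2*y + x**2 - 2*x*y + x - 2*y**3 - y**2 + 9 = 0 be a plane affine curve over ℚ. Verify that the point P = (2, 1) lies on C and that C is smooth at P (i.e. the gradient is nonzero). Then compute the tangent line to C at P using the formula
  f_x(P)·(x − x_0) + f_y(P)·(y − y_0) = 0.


Tangent line at P: -5*x - 20*y + 30 = 0.

Step 1: f(2, 1) = 0, so P lies on C.
Step 2: partial derivatives
  f_x(x, y) = -4*x*y + 2*x - 2*y + 1, f_y(x, y) = -2*x**2 - 2*x - 6*y**2 - 2*y.
  f_x(P) = -5, f_y(P) = -20 (gradient nonzero, so P is smooth).
Step 3: tangent line at P: -5·(x − 2) + -20·(y − 1) = 0.
Expanding: -5*x - 20*y + 30 = 0.


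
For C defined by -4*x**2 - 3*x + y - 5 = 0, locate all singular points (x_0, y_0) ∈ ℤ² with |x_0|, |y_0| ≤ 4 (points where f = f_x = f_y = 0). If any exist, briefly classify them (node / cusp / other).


No singular points in the scanned grid; C is smooth there.

Compute partial derivatives:
  f_x = -8*x - 3.
  f_y = 1.
f_y = 1 is a nonzero constant, so f_y never vanishes: no point (x, y) can satisfy f = f_x = f_y = 0. In particular no (x, y) ∈ {−4, ..., 4}² is singular; the curve is smooth.


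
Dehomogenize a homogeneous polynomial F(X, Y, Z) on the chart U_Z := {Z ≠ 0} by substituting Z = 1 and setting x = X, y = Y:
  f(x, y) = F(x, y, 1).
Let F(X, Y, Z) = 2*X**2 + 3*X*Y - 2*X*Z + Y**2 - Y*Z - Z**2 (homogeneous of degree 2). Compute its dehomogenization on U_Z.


f(x, y) = 2*x**2 + 3*x*y - 2*x + y**2 - y - 1

On U_Z we set Z = 1. Each monomial c·X^i·Y^j·Z^k in F becomes c·x^i·y^j·1^k = c·x^i·y^j.
Substituting Z = 1: F(X, Y, 1) = 2*x**2 + 3*x*y - 2*x + y**2 - y - 1.
Note: deg(f) ≤ deg(F) = 2; strict inequality happens when F is divisible by Z (lost terms).


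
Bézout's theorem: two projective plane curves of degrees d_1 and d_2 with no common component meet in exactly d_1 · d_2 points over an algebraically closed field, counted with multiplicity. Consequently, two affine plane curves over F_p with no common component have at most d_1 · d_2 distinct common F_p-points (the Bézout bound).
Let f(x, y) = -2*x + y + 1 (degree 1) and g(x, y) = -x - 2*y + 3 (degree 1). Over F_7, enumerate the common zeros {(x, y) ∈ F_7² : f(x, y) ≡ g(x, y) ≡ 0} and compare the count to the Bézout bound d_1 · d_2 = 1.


Common zeros: {(1, 1)}; count = 1; Bézout bound = 1.

deg(f) = 1, deg(g) = 1, so Bézout bound = 1.
Scan x ∈ F_7. For each x, list the y ∈ F_7 with f(x, y) ≡ 0 and those with g(x, y) ≡ 0 (mod 7); the common zeros in that column are the intersection.
  x = 0: f ≡ 0 at y ∈ {6}; g ≡ 0 at y ∈ {5}; common: ∅.
  x = 1: f ≡ 0 at y ∈ {1}; g ≡ 0 at y ∈ {1}; common: {1}.
  x = 2: f ≡ 0 at y ∈ {3}; g ≡ 0 at y ∈ {4}; common: ∅.
  x = 3: f ≡ 0 at y ∈ {5}; g ≡ 0 at y ∈ {0}; common: ∅.
  x = 4: f ≡ 0 at y ∈ {0}; g ≡ 0 at y ∈ {3}; common: ∅.
  x = 5: f ≡ 0 at y ∈ {2}; g ≡ 0 at y ∈ {6}; common: ∅.
  x = 6: f ≡ 0 at y ∈ {4}; g ≡ 0 at y ∈ {2}; common: ∅.
Collecting: common zeros = {(1, 1)}, so the count is 1.
Comparison with the Bézout bound: 1 ≤ 1 = deg(f)·deg(g), as expected for curves with no common component (the bound is attained).


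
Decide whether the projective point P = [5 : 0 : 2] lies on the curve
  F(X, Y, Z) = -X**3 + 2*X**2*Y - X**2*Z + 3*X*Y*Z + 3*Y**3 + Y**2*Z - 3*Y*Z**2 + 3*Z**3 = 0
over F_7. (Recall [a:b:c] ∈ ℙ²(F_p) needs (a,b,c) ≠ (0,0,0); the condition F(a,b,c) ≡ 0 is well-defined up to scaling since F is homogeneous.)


F(5,0,2) ≡ 3 (mod 7); P is NOT on the curve.

Evaluate F(5, 0, 2) term-by-term (mod 7).
  -X**3 ↦ -1·125·1·1 = -125
  2*X**2*Y ↦ 2·25·0·1 = 0
  -X**2*Z ↦ -1·25·1·2 = -50
  3*X*Y*Z ↦ 3·5·0·2 = 0
  3*Y**3 ↦ 3·1·0·1 = 0
  Y**2*Z ↦ 1·1·0·2 = 0
  -3*Y*Z**2 ↦ -3·1·0·4 = 0
  3*Z**3 ↦ 3·1·1·8 = 24
Sum: F(5, 0, 2) = (-125) + (0) + (-50) + (0) + (0) + (0) + (0) + (24) = -151.
Reducing mod 7: -151 ≡ 3 (mod 7).
Since F(a, b, c) ≡ 3 ≠ 0 (mod 7), P does NOT lie on the curve.


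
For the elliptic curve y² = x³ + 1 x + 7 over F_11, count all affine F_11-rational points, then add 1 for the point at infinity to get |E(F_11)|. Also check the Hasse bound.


Affine points = {(1, 3), (1, 8), (3, 2), (3, 9), (4, 3), (4, 8), (5, 4), (5, 7), (6, 3), (6, 8), (7, 4), (7, 7), (10, 4), (10, 7)}; affine count = 14; |E(F_11)| = 15.

Discriminant check: Δ ∝ 4a³ + 27b² = 4·1³ + 27·7² = 4·1 + 27·49 ≡ 7 (mod 11). Nonzero ⇒ E is nonsingular.
For each x ∈ F_11, compute rhs = x³ + 1·x + 7 mod 11, then count y ∈ F_11 with y² ≡ rhs.
  x = 0: rhs = 7, matching y values: none (0 points).
  x = 1: rhs = 9, matching y values: 3, 8 (2 points).
  x = 2: rhs = 6, matching y values: none (0 points).
  x = 3: rhs = 4, matching y values: 2, 9 (2 points).
  x = 4: rhs = 9, matching y values: 3, 8 (2 points).
  x = 5: rhs = 5, matching y values: 4, 7 (2 points).
  x = 6: rhs = 9, matching y values: 3, 8 (2 points).
  x = 7: rhs = 5, matching y values: 4, 7 (2 points).
  x = 8: rhs = 10, matching y values: none (0 points).
  x = 9: rhs = 8, matching y values: none (0 points).
  x = 10: rhs = 5, matching y values: 4, 7 (2 points).
Total affine count: 14.
Full point count |E(F_11)| = 14 + 1 = 15.
Hasse bound: |15 − (11+1)| = |3| = 3 ≤ 2√11 ≈ 6.6332 ✓.


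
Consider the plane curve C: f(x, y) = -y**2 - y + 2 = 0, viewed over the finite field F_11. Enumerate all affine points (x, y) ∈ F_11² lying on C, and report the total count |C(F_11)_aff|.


Affine F_11-points: {(0, 1), (0, 9), (1, 1), (1, 9), (2, 1), (2, 9), (3, 1), (3, 9), (4, 1), (4, 9), (5, 1), (5, 9), (6, 1), (6, 9), (7, 1), (7, 9), (8, 1), (8, 9), (9, 1), (9, 9), (10, 1), (10, 9)}; count = 22.

For each of the 121 pairs (x, y) ∈ F_11², evaluate f(x, y) mod 11. Record the zeros.
  x = 0: [0↦2, 1↦0, 2↦7, 3↦1, 4↦4, 5↦5, 6↦4, 7↦1, 8↦7, 9↦0, 10↦2]  zeros at y ∈ {1, 9}
  x = 1: [0↦2, 1↦0, 2↦7, 3↦1, 4↦4, 5↦5, 6↦4, 7↦1, 8↦7, 9↦0, 10↦2]  zeros at y ∈ {1, 9}
  x = 2: [0↦2, 1↦0, 2↦7, 3↦1, 4↦4, 5↦5, 6↦4, 7↦1, 8↦7, 9↦0, 10↦2]  zeros at y ∈ {1, 9}
  x = 3: [0↦2, 1↦0, 2↦7, 3↦1, 4↦4, 5↦5, 6↦4, 7↦1, 8↦7, 9↦0, 10↦2]  zeros at y ∈ {1, 9}
  x = 4: [0↦2, 1↦0, 2↦7, 3↦1, 4↦4, 5↦5, 6↦4, 7↦1, 8↦7, 9↦0, 10↦2]  zeros at y ∈ {1, 9}
  x = 5: [0↦2, 1↦0, 2↦7, 3↦1, 4↦4, 5↦5, 6↦4, 7↦1, 8↦7, 9↦0, 10↦2]  zeros at y ∈ {1, 9}
  x = 6: [0↦2, 1↦0, 2↦7, 3↦1, 4↦4, 5↦5, 6↦4, 7↦1, 8↦7, 9↦0, 10↦2]  zeros at y ∈ {1, 9}
  x = 7: [0↦2, 1↦0, 2↦7, 3↦1, 4↦4, 5↦5, 6↦4, 7↦1, 8↦7, 9↦0, 10↦2]  zeros at y ∈ {1, 9}
  x = 8: [0↦2, 1↦0, 2↦7, 3↦1, 4↦4, 5↦5, 6↦4, 7↦1, 8↦7, 9↦0, 10↦2]  zeros at y ∈ {1, 9}
  x = 9: [0↦2, 1↦0, 2↦7, 3↦1, 4↦4, 5↦5, 6↦4, 7↦1, 8↦7, 9↦0, 10↦2]  zeros at y ∈ {1, 9}
  x = 10: [0↦2, 1↦0, 2↦7, 3↦1, 4↦4, 5↦5, 6↦4, 7↦1, 8↦7, 9↦0, 10↦2]  zeros at y ∈ {1, 9}
Collecting zeros: affine points = {(0, 1), (0, 9), (1, 1), (1, 9), (2, 1), (2, 9), (3, 1), (3, 9), (4, 1), (4, 9), (5, 1), (5, 9), (6, 1), (6, 9), (7, 1), (7, 9), (8, 1), (8, 9), (9, 1), (9, 9), (10, 1), (10, 9)}.
Total count |C(F_11)_aff| = 22.


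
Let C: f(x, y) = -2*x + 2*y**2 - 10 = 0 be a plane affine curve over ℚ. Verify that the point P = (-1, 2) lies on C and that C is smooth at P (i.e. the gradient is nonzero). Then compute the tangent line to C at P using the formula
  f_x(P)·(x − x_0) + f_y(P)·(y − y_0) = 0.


Tangent line at P: -2*x + 8*y - 18 = 0.

Step 1: f(-1, 2) = 0, so P lies on C.
Step 2: partial derivatives
  f_x(x, y) = -2, f_y(x, y) = 4*y.
  f_x(P) = -2, f_y(P) = 8 (gradient nonzero, so P is smooth).
Step 3: tangent line at P: -2·(x − -1) + 8·(y − 2) = 0.
Expanding: -2*x + 8*y - 18 = 0.


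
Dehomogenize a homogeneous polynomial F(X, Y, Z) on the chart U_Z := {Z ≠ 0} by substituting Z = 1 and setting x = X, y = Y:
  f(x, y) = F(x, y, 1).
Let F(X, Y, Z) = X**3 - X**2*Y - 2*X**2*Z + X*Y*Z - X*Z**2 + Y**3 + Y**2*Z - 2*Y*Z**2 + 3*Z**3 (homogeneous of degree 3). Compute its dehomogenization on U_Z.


f(x, y) = x**3 - x**2*y - 2*x**2 + x*y - x + y**3 + y**2 - 2*y + 3

On U_Z we set Z = 1. Each monomial c·X^i·Y^j·Z^k in F becomes c·x^i·y^j·1^k = c·x^i·y^j.
Substituting Z = 1: F(X, Y, 1) = x**3 - x**2*y - 2*x**2 + x*y - x + y**3 + y**2 - 2*y + 3.
Note: deg(f) ≤ deg(F) = 3; strict inequality happens when F is divisible by Z (lost terms).


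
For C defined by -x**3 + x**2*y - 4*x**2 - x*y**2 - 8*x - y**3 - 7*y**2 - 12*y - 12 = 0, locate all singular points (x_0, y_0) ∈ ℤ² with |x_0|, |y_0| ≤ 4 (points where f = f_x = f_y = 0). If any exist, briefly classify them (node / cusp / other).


Singular points: {(-2, -2)}; classification: cusp.

Compute partial derivatives:
  f_x = -3*x**2 + 2*x*y - 8*x - y**2 - 8.
  f_y = x**2 - 2*x*y - 3*y**2 - 14*y - 12.
Scan x_0 ∈ {−4, ..., 4}. For each x_0, f_y(x_0, y) is a polynomial in y; find its integer roots y ∈ {−4, ..., 4}, then test f_x and f at those candidates.
  x = -4: f_y(-4, y) = -3*y**2 - 6*y + 4; no integer root y with |y| ≤ 4.
  x = -3: f_y(-3, y) = -3*y**2 - 8*y - 3; no integer root y with |y| ≤ 4.
  x = -2: f_y(-2, y) = -3*y**2 - 10*y - 8; vanishes at y ∈ {-2}. (-2, -2): f_x = 0, f = 0 — SINGULAR.
  x = -1: f_y(-1, y) = -3*y**2 - 12*y - 11; no integer root y with |y| ≤ 4.
  x = 0: f_y(0, y) = -3*y**2 - 14*y - 12; no integer root y with |y| ≤ 4.
  x = 1: f_y(1, y) = -3*y**2 - 16*y - 11; no integer root y with |y| ≤ 4.
  x = 2: f_y(2, y) = -3*y**2 - 18*y - 8; no integer root y with |y| ≤ 4.
  x = 3: f_y(3, y) = -3*y**2 - 20*y - 3; no integer root y with |y| ≤ 4.
  x = 4: f_y(4, y) = -3*y**2 - 22*y + 4; no integer root y with |y| ≤ 4.
Only singular point on the grid: (-2, -2).
Classify: substitute x = -2 + u, y = -2 + v and expand: f = -u**3 + u**2*v - u*v**2 - v**3 + v**2.
No constant or linear terms (consistent with a singular point). Quadratic part: v**2. Cubic part: -u**3 + u**2*v - u*v**2 - v**3.
The quadratic part v**2 is a perfect square, so there is a single (double) tangent line v = 0, i.e. y = -2. Restricting the cubic part to that line (v = 0) leaves -u**3 ≠ 0, so f is not divisible by v and the branch is v² ≈ u**3 to lowest order — this is a cusp.
Classification: cusp.


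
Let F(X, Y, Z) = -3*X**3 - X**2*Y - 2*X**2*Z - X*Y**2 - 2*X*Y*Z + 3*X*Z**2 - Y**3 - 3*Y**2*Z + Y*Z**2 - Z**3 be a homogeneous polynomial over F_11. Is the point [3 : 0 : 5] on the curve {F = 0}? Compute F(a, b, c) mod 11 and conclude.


F(3,0,5) ≡ 6 (mod 11); P is NOT on the curve.

Evaluate F(3, 0, 5) term-by-term (mod 11).
  -3*X**3 ↦ -3·27·1·1 = -81
  -X**2*Y ↦ -1·9·0·1 = 0
  -2*X**2*Z ↦ -2·9·1·5 = -90
  -X*Y**2 ↦ -1·3·0·1 = 0
  -2*X*Y*Z ↦ -2·3·0·5 = 0
  3*X*Z**2 ↦ 3·3·1·25 = 225
  -Y**3 ↦ -1·1·0·1 = 0
  -3*Y**2*Z ↦ -3·1·0·5 = 0
  Y*Z**2 ↦ 1·1·0·25 = 0
  -Z**3 ↦ -1·1·1·125 = -125
Sum: F(3, 0, 5) = (-81) + (0) + (-90) + (0) + (0) + (225) + (0) + (0) + (0) + (-125) = -71.
Reducing mod 11: -71 ≡ 6 (mod 11).
Since F(a, b, c) ≡ 6 ≠ 0 (mod 11), P does NOT lie on the curve.


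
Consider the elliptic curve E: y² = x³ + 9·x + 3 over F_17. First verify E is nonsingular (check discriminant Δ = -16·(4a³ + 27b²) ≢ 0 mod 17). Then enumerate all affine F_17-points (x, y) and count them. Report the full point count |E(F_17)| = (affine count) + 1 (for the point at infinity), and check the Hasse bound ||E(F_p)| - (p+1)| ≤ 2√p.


Affine points = {(1, 8), (1, 9), (4, 1), (4, 16), (6, 1), (6, 16), (7, 1), (7, 16), (8, 3), (8, 14), (14, 0)}; affine count = 11; |E(F_17)| = 12.

Discriminant check: Δ ∝ 4a³ + 27b² = 4·9³ + 27·3² = 4·729 + 27·9 ≡ 14 (mod 17). Nonzero ⇒ E is nonsingular.
For each x ∈ F_17, compute rhs = x³ + 9·x + 3 mod 17, then count y ∈ F_17 with y² ≡ rhs.
  x = 0: rhs = 3, matching y values: none (0 points).
  x = 1: rhs = 13, matching y values: 8, 9 (2 points).
  x = 2: rhs = 12, matching y values: none (0 points).
  x = 3: rhs = 6, matching y values: none (0 points).
  x = 4: rhs = 1, matching y values: 1, 16 (2 points).
  x = 5: rhs = 3, matching y values: none (0 points).
  x = 6: rhs = 1, matching y values: 1, 16 (2 points).
  x = 7: rhs = 1, matching y values: 1, 16 (2 points).
  x = 8: rhs = 9, matching y values: 3, 14 (2 points).
  x = 9: rhs = 14, matching y values: none (0 points).
  x = 10: rhs = 5, matching y values: none (0 points).
  x = 11: rhs = 5, matching y values: none (0 points).
  x = 12: rhs = 3, matching y values: none (0 points).
  x = 13: rhs = 5, matching y values: none (0 points).
  x = 14: rhs = 0, matching y values: 0 (1 points).
  x = 15: rhs = 11, matching y values: none (0 points).
  x = 16: rhs = 10, matching y values: none (0 points).
Total affine count: 11.
Full point count |E(F_17)| = 11 + 1 = 12.
Hasse bound: |12 − (17+1)| = |-6| = 6 ≤ 2√17 ≈ 8.2462 ✓.


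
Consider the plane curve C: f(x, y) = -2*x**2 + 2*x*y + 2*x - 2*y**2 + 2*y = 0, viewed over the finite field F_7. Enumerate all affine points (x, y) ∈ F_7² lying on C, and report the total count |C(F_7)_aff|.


Affine F_7-points: {(0, 0), (0, 1), (1, 0), (1, 2), (2, 1), (2, 2)}; count = 6.

For each of the 49 pairs (x, y) ∈ F_7², evaluate f(x, y) mod 7. Record the zeros.
  x = 0: [0↦0, 1↦0, 2↦3, 3↦2, 4↦4, 5↦2, 6↦3]  zeros at y ∈ {0, 1}
  x = 1: [0↦0, 1↦2, 2↦0, 3↦1, 4↦5, 5↦5, 6↦1]  zeros at y ∈ {0, 2}
  x = 2: [0↦3, 1↦0, 2↦0, 3↦3, 4↦2, 5↦4, 6↦2]  zeros at y ∈ {1, 2}
  x = 3: [0↦2, 1↦1, 2↦3, 3↦1, 4↦2, 5↦6, 6↦6]  zeros at y ∈ ∅
  x = 4: [0↦4, 1↦5, 2↦2, 3↦2, 4↦5, 5↦4, 6↦6]  zeros at y ∈ ∅
  x = 5: [0↦2, 1↦5, 2↦4, 3↦6, 4↦4, 5↦5, 6↦2]  zeros at y ∈ ∅
  x = 6: [0↦3, 1↦1, 2↦2, 3↦6, 4↦6, 5↦2, 6↦1]  zeros at y ∈ ∅
Collecting zeros: affine points = {(0, 0), (0, 1), (1, 0), (1, 2), (2, 1), (2, 2)}.
Total count |C(F_7)_aff| = 6.


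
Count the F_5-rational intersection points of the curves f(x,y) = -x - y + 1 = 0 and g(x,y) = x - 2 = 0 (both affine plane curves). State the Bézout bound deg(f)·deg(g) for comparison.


Common zeros: {(2, 4)}; count = 1; Bézout bound = 1.

deg(f) = 1, deg(g) = 1, so Bézout bound = 1.
Scan x ∈ F_5. For each x, list the y ∈ F_5 with f(x, y) ≡ 0 and those with g(x, y) ≡ 0 (mod 5); the common zeros in that column are the intersection.
  x = 0: f ≡ 0 at y ∈ {1}; g ≡ 0 at y ∈ ∅; common: ∅.
  x = 1: f ≡ 0 at y ∈ {0}; g ≡ 0 at y ∈ ∅; common: ∅.
  x = 2: f ≡ 0 at y ∈ {4}; g ≡ 0 at y ∈ {0, 1, 2, 3, 4}; common: {4}.
  x = 3: f ≡ 0 at y ∈ {3}; g ≡ 0 at y ∈ ∅; common: ∅.
  x = 4: f ≡ 0 at y ∈ {2}; g ≡ 0 at y ∈ ∅; common: ∅.
Collecting: common zeros = {(2, 4)}, so the count is 1.
Comparison with the Bézout bound: 1 ≤ 1 = deg(f)·deg(g), as expected for curves with no common component (the bound is attained).


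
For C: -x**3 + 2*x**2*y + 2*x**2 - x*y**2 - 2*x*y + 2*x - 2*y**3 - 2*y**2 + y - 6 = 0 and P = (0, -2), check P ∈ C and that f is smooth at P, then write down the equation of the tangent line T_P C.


Tangent line at P: 2*x - 15*y - 30 = 0.

Step 1: f(0, -2) = 0, so P lies on C.
Step 2: partial derivatives
  f_x(x, y) = -3*x**2 + 4*x*y + 4*x - y**2 - 2*y + 2, f_y(x, y) = 2*x**2 - 2*x*y - 2*x - 6*y**2 - 4*y + 1.
  f_x(P) = 2, f_y(P) = -15 (gradient nonzero, so P is smooth).
Step 3: tangent line at P: 2·(x − 0) + -15·(y − -2) = 0.
Expanding: 2*x - 15*y - 30 = 0.


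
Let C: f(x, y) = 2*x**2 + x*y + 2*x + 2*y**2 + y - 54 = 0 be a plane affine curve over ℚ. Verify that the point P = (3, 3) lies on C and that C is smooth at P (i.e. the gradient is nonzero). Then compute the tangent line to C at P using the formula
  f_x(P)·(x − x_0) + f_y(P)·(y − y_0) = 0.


Tangent line at P: 17*x + 16*y - 99 = 0.

Step 1: f(3, 3) = 0, so P lies on C.
Step 2: partial derivatives
  f_x(x, y) = 4*x + y + 2, f_y(x, y) = x + 4*y + 1.
  f_x(P) = 17, f_y(P) = 16 (gradient nonzero, so P is smooth).
Step 3: tangent line at P: 17·(x − 3) + 16·(y − 3) = 0.
Expanding: 17*x + 16*y - 99 = 0.


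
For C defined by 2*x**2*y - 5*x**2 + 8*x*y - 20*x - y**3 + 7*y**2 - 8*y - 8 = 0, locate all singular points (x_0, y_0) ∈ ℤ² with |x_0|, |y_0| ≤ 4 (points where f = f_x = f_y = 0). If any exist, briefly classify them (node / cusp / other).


Singular points: {(-2, 2)}; classification: node.

Compute partial derivatives:
  f_x = 4*x*y - 10*x + 8*y - 20.
  f_y = 2*x**2 + 8*x - 3*y**2 + 14*y - 8.
Scan x_0 ∈ {−4, ..., 4}. For each x_0, f_y(x_0, y) is a polynomial in y; find its integer roots y ∈ {−4, ..., 4}, then test f_x and f at those candidates.
  x = -4: f_y(-4, y) = -3*y**2 + 14*y - 8; vanishes at y ∈ {4}. (-4, 4): f_x = -12 ≠ 0.
  x = -3: f_y(-3, y) = -3*y**2 + 14*y - 14; no integer root y with |y| ≤ 4.
  x = -2: f_y(-2, y) = -3*y**2 + 14*y - 16; vanishes at y ∈ {2}. (-2, 2): f_x = 0, f = 0 — SINGULAR.
  x = -1: f_y(-1, y) = -3*y**2 + 14*y - 14; no integer root y with |y| ≤ 4.
  x = 0: f_y(0, y) = -3*y**2 + 14*y - 8; vanishes at y ∈ {4}. (0, 4): f_x = 12 ≠ 0.
  x = 1: f_y(1, y) = -3*y**2 + 14*y + 2; no integer root y with |y| ≤ 4.
  x = 2: f_y(2, y) = -3*y**2 + 14*y + 16; no integer root y with |y| ≤ 4.
  x = 3: f_y(3, y) = -3*y**2 + 14*y + 34; no integer root y with |y| ≤ 4.
  x = 4: f_y(4, y) = -3*y**2 + 14*y + 56; no integer root y with |y| ≤ 4.
Only singular point on the grid: (-2, 2).
Classify: substitute x = -2 + u, y = 2 + v and expand: f = 2*u**2*v - u**2 - v**3 + v**2.
No constant or linear terms (consistent with a singular point). Quadratic part: -u**2 + v**2. Cubic part: 2*u**2*v - v**3.
The quadratic part v**2 - u**2 = (v − u)(v + u) splits into two distinct linear factors, so there are two distinct tangent lines y − 2 = ±(x − -2) — this is a node (ordinary double point).
Classification: node.


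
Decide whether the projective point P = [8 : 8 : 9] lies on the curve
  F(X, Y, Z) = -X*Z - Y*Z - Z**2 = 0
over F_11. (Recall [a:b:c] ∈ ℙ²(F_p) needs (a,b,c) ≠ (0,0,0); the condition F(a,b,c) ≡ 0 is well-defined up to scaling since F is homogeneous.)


F(8,8,9) ≡ 6 (mod 11); P is NOT on the curve.

Evaluate F(8, 8, 9) term-by-term (mod 11).
  -X*Z ↦ -1·8·1·9 = -72
  -Y*Z ↦ -1·1·8·9 = -72
  -Z**2 ↦ -1·1·1·81 = -81
Sum: F(8, 8, 9) = (-72) + (-72) + (-81) = -225.
Reducing mod 11: -225 ≡ 6 (mod 11).
Since F(a, b, c) ≡ 6 ≠ 0 (mod 11), P does NOT lie on the curve.


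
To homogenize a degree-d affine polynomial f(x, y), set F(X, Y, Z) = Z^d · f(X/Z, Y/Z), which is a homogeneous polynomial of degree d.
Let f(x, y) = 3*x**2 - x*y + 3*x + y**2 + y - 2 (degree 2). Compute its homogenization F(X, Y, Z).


F(X, Y, Z) = 3*X**2 - X*Y + 3*X*Z + Y**2 + Y*Z - 2*Z**2

deg(f) = 2.
Substitute x = X/Z, y = Y/Z into f, then multiply by Z^2.
  monomial 3·x^2·y^0 ↦ 3·X^2·Y^0·Z^0.
  monomial -1·x^1·y^1 ↦ -1·X^1·Y^1·Z^0.
  monomial 3·x^1·y^0 ↦ 3·X^1·Y^0·Z^1.
  monomial 1·x^0·y^2 ↦ 1·X^0·Y^2·Z^0.
  monomial 1·x^0·y^1 ↦ 1·X^0·Y^1·Z^1.
  monomial -2·x^0·y^0 ↦ -2·X^0·Y^0·Z^2.
Collecting: F(X, Y, Z) = 3*X**2 - X*Y + 3*X*Z + Y**2 + Y*Z - 2*Z**2.


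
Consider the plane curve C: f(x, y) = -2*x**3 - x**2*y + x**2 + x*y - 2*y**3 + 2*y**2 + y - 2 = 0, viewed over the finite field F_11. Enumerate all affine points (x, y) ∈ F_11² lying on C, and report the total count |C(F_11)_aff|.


Affine F_11-points: {(0, 7), (1, 5), (1, 8), (1, 10), (4, 10), (5, 9), (7, 10), (9, 2), (9, 3), (9, 7), (10, 1), (10, 4), (10, 7)}; count = 13.

For each of the 121 pairs (x, y) ∈ F_11², evaluate f(x, y) mod 11. Record the zeros.
  x = 0: [0↦9, 1↦10, 2↦3, 3↦9, 4↦5, 5↦1, 6↦7, 7↦0, 8↦1, 9↦9, 10↦1]  zeros at y ∈ {7}
  x = 1: [0↦8, 1↦9, 2↦2, 3↦8, 4↦4, 5↦0, 6↦6, 7↦10, 8↦0, 9↦8, 10↦0]  zeros at y ∈ {5, 8, 10}
  x = 2: [0↦8, 1↦7, 2↦9, 3↦2, 4↦7, 5↦1, 6↦5, 7↦7, 8↦6, 9↦1, 10↦2]  zeros at y ∈ ∅
  x = 3: [0↦8, 1↦3, 2↦1, 3↦1, 4↦2, 5↦3, 6↦3, 7↦1, 8↦7, 9↦9, 10↦6]  zeros at y ∈ ∅
  x = 4: [0↦7, 1↦7, 2↦10, 3↦4, 4↦10, 5↦5, 6↦10, 7↦2, 8↦2, 9↦9, 10↦0]  zeros at y ∈ {10}
  x = 5: [0↦4, 1↦7, 2↦2, 3↦10, 4↦8, 5↦6, 6↦3, 7↦9, 8↦1, 9↦0, 10↦5]  zeros at y ∈ {9}
  x = 6: [0↦9, 1↦2, 2↦9, 3↦7, 4↦6, 5↦5, 6↦3, 7↦10, 8↦3, 9↦3, 10↦9]  zeros at y ∈ ∅
  x = 7: [0↦10, 1↦2, 2↦8, 3↦5, 4↦3, 5↦1, 6↦9, 7↦4, 8↦7, 9↦6, 10↦0]  zeros at y ∈ {10}
  x = 8: [0↦6, 1↦6, 2↦9, 3↦3, 4↦9, 5↦4, 6↦9, 7↦1, 8↦1, 9↦8, 10↦10]  zeros at y ∈ ∅
  x = 9: [0↦7, 1↦2, 2↦0, 3↦0, 4↦1, 5↦2, 6↦2, 7↦0, 8↦6, 9↦8, 10↦5]  zeros at y ∈ {2, 3, 7}
  x = 10: [0↦1, 1↦0, 2↦2, 3↦6, 4↦0, 5↦5, 6↦9, 7↦0, 8↦10, 9↦5, 10↦6]  zeros at y ∈ {1, 4, 7}
Collecting zeros: affine points = {(0, 7), (1, 5), (1, 8), (1, 10), (4, 10), (5, 9), (7, 10), (9, 2), (9, 3), (9, 7), (10, 1), (10, 4), (10, 7)}.
Total count |C(F_11)_aff| = 13.


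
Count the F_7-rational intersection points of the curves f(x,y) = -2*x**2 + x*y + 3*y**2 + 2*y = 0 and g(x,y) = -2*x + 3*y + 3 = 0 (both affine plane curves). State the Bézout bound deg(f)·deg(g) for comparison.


Common zeros: {(6, 3)}; count = 1; Bézout bound = 2.

deg(f) = 2, deg(g) = 1, so Bézout bound = 2.
Scan x ∈ F_7. For each x, list the y ∈ F_7 with f(x, y) ≡ 0 and those with g(x, y) ≡ 0 (mod 7); the common zeros in that column are the intersection.
  x = 0: f ≡ 0 at y ∈ {0, 4}; g ≡ 0 at y ∈ {6}; common: ∅.
  x = 1: f ≡ 0 at y ∈ ∅; g ≡ 0 at y ∈ {2}; common: ∅.
  x = 2: f ≡ 0 at y ∈ {4}; g ≡ 0 at y ∈ {5}; common: ∅.
  x = 3: f ≡ 0 at y ∈ ∅; g ≡ 0 at y ∈ {1}; common: ∅.
  x = 4: f ≡ 0 at y ∈ {6}; g ≡ 0 at y ∈ {4}; common: ∅.
  x = 5: f ≡ 0 at y ∈ ∅; g ≡ 0 at y ∈ {0}; common: ∅.
  x = 6: f ≡ 0 at y ∈ {3, 6}; g ≡ 0 at y ∈ {3}; common: {3}.
Collecting: common zeros = {(6, 3)}, so the count is 1.
Comparison with the Bézout bound: 1 ≤ 2 = deg(f)·deg(g), as expected for curves with no common component (the affine F_7-count falls short of the bound because intersections may lie at infinity, over extension fields, or carry multiplicity).


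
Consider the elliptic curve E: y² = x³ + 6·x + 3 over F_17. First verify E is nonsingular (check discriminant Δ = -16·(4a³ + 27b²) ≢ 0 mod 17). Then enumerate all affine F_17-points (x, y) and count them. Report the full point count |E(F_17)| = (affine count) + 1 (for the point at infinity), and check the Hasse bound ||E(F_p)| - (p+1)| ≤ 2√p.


Affine points = {(6, 0), (8, 6), (8, 11), (9, 2), (9, 15), (10, 3), (10, 14), (12, 1), (12, 16), (13, 0), (14, 3), (14, 14), (15, 0), (16, 8), (16, 9)}; affine count = 15; |E(F_17)| = 16.

Discriminant check: Δ ∝ 4a³ + 27b² = 4·6³ + 27·3² = 4·216 + 27·9 ≡ 2 (mod 17). Nonzero ⇒ E is nonsingular.
For each x ∈ F_17, compute rhs = x³ + 6·x + 3 mod 17, then count y ∈ F_17 with y² ≡ rhs.
  x = 0: rhs = 3, matching y values: none (0 points).
  x = 1: rhs = 10, matching y values: none (0 points).
  x = 2: rhs = 6, matching y values: none (0 points).
  x = 3: rhs = 14, matching y values: none (0 points).
  x = 4: rhs = 6, matching y values: none (0 points).
  x = 5: rhs = 5, matching y values: none (0 points).
  x = 6: rhs = 0, matching y values: 0 (1 points).
  x = 7: rhs = 14, matching y values: none (0 points).
  x = 8: rhs = 2, matching y values: 6, 11 (2 points).
  x = 9: rhs = 4, matching y values: 2, 15 (2 points).
  x = 10: rhs = 9, matching y values: 3, 14 (2 points).
  x = 11: rhs = 6, matching y values: none (0 points).
  x = 12: rhs = 1, matching y values: 1, 16 (2 points).
  x = 13: rhs = 0, matching y values: 0 (1 points).
  x = 14: rhs = 9, matching y values: 3, 14 (2 points).
  x = 15: rhs = 0, matching y values: 0 (1 points).
  x = 16: rhs = 13, matching y values: 8, 9 (2 points).
Total affine count: 15.
Full point count |E(F_17)| = 15 + 1 = 16.
Hasse bound: |16 − (17+1)| = |-2| = 2 ≤ 2√17 ≈ 8.2462 ✓.


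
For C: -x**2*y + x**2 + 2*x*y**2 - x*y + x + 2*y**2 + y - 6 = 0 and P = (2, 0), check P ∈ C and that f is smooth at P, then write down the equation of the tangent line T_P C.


Tangent line at P: 5*x - 5*y - 10 = 0.

Step 1: f(2, 0) = 0, so P lies on C.
Step 2: partial derivatives
  f_x(x, y) = -2*x*y + 2*x + 2*y**2 - y + 1, f_y(x, y) = -x**2 + 4*x*y - x + 4*y + 1.
  f_x(P) = 5, f_y(P) = -5 (gradient nonzero, so P is smooth).
Step 3: tangent line at P: 5·(x − 2) + -5·(y − 0) = 0.
Expanding: 5*x - 5*y - 10 = 0.


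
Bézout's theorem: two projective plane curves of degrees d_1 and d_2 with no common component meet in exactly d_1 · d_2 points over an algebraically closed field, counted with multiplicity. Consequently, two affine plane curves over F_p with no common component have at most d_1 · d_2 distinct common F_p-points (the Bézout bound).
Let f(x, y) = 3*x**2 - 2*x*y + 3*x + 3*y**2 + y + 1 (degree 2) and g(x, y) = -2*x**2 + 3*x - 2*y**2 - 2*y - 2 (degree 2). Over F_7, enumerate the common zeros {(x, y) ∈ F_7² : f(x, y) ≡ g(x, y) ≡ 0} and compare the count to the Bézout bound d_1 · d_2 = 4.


Common zeros: {(3, 3)}; count = 1; Bézout bound = 4.

deg(f) = 2, deg(g) = 2, so Bézout bound = 4.
Scan x ∈ F_7. For each x, list the y ∈ F_7 with f(x, y) ≡ 0 and those with g(x, y) ≡ 0 (mod 7); the common zeros in that column are the intersection.
  x = 0: f ≡ 0 at y ∈ ∅; g ≡ 0 at y ∈ {2, 4}; common: ∅.
  x = 1: f ≡ 0 at y ∈ {0, 5}; g ≡ 0 at y ∈ ∅; common: ∅.
  x = 2: f ≡ 0 at y ∈ ∅; g ≡ 0 at y ∈ {3}; common: ∅.
  x = 3: f ≡ 0 at y ∈ {1, 3}; g ≡ 0 at y ∈ {3}; common: {3}.
  x = 4: f ≡ 0 at y ∈ ∅; g ≡ 0 at y ∈ ∅; common: ∅.
  x = 5: f ≡ 0 at y ∈ {0, 3}; g ≡ 0 at y ∈ {2, 4}; common: ∅.
  x = 6: f ≡ 0 at y ∈ {1, 5}; g ≡ 0 at y ∈ {0, 6}; common: ∅.
Collecting: common zeros = {(3, 3)}, so the count is 1.
Comparison with the Bézout bound: 1 ≤ 4 = deg(f)·deg(g), as expected for curves with no common component (the affine F_7-count falls short of the bound because intersections may lie at infinity, over extension fields, or carry multiplicity).
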